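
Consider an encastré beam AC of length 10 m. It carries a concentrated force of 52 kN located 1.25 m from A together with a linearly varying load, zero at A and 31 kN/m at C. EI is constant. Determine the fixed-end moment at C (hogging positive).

Release both end moments; the primary structure is a simply-supported span AC with redundants M_A and M_C.
Simple-span end rotations at A and C under the given loads:
  at A: point load 52 at a = 1.25: Pab(L + b)/(6LEI) = 177.7/EI
  at C: point load 52 at a = 1.25: Pab(L + a)/(6LEI) = 106.6/EI
  at A: triangular load, peak 31: 7w₀L³/(360EI) = 602.8/EI
  at C: triangular load, peak 31: w₀L³/(45EI) = 688.9/EI
  θ_A0 = 780.5/EI,  θ_C0 = 795.5/EI
Flexibility coefficients: a unit moment at one end gives L/(3EI) there and L/(6EI) at the far end, so f₁₁ = f₂₂ = 3.333/EI and f₁₂ = f₂₁ = 1.667/EI.
Compatibility — zero rotation at each built-in end:
  3.333 M_A + 1.667 M_C = 780.5
  1.667 M_A + 3.333 M_C = 795.5
Solving the pair gives M_A = 153.1 kN·m and M_C = 162.1 kN·m (hogging).

M_C = 162.1 kN·m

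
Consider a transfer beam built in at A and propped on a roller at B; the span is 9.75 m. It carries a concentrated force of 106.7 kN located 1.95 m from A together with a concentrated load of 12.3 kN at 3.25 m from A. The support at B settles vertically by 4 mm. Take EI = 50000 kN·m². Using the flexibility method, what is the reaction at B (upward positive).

Choose R_B as the redundant. The primary structure is the cantilever fixed at A.
Free-end deflection of the primary structure under the applied loading (downward +):
  point load 106.7 at a = 1.95: Pa²(3L − a)/(6EI) = 1846/EI
  point load 12.3 at a = 3.25: Pa²(3L − a)/(6EI) = 563/EI
  δ_0 = 2409/EI
Tip deflection under a unit load at B: L³/(3EI) = 309/EI.
With EI = 50000 kN·m²: δ_0 = 0.048181 m and δ_{BB} = 0.006179 m/kN.
Compatibility — the beam at B must follow the support down by 0.004 m: δ_0 − R_B·δ_{BB} = 0.004, so R_B = (0.048181 − 0.004)/0.006179 = 7.15 kN.

R_B = 7.15 kN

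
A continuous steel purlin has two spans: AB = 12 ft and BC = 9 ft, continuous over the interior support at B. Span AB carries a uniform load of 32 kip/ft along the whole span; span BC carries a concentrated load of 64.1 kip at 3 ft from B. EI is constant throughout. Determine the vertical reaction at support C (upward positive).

Take M_B as the redundant. Released structure: two simple spans AB and BC with a hinge at B.
Discontinuity in slope at B on the released structure — sum the simple-span end rotations:
  span AB: UDL 32: wL³/(24EI) = 2304/EI
  span BC: point load 64.1 at a = 3: Pab(L + b)/(6LEI) = 320.5/EI
  relative rotation θ_0 = (2304 + 320.5)/EI = 2624/EI
A unit hogging moment at B produces rotation L₁/(3EI) + L₂/(3EI) = 7/EI.
Slope continuity at B: θ_0 = M_B·7/EI, so M_B = 2624/7 = 374.9 kip·ft (hogging).
Span BC, ΣM about C: R_B^{BC}·9 = 384.6 + 374.9, so R_B^{BC} = 84.39 kip and R_C = 64.1 − 84.39 = -20.29 kip.

R_C = -20.29 kip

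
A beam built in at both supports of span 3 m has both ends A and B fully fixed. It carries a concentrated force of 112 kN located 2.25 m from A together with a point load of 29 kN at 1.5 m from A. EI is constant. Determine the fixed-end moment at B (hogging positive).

M_B = 58.12 kN·m

Take the two fixed-end moments M_A, M_B as redundants; the released structure is the simple span AB.
Simple-span end rotations at A and B under the given loads:
  at A: point load 112 at a = 2.25: Pab(L + b)/(6LEI) = 39.38/EI
  at B: point load 112 at a = 2.25: Pab(L + a)/(6LEI) = 55.12/EI
  at A: point load 29 at a = 1.5: Pab(L + b)/(6LEI) = 16.31/EI
  at B: point load 29 at a = 1.5: Pab(L + a)/(6LEI) = 16.31/EI
  θ_A0 = 55.69/EI,  θ_B0 = 71.44/EI
Flexibility coefficients: a unit moment at one end gives L/(3EI) there and L/(6EI) at the far end, so f₁₁ = f₂₂ = 1/EI and f₁₂ = f₂₁ = 0.5/EI.
Compatibility — zero rotation at each built-in end:
  1 M_A + 0.5 M_B = 55.69
  0.5 M_A + 1 M_B = 71.44
Solving the pair gives M_A = 26.62 kN·m and M_B = 58.12 kN·m (hogging).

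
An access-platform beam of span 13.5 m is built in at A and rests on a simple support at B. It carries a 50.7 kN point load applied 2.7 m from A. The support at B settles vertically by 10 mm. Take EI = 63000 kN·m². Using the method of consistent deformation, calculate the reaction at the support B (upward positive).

R_B = 2.071 kN

Choose R_B as the redundant. The primary structure is the cantilever fixed at A.
Primary-structure tip deflection at B by superposition:
  point load 50.7 at a = 2.7: Pa²(3L − a)/(6EI) = 2328/EI
Tip deflection under a unit load at B: L³/(3EI) = 820.1/EI.
With EI = 63000 kN·m²: δ_0 = 0.03696 m and δ_{BB} = 0.013018 m/kN.
Compatibility — the beam at B must follow the support down by 0.01 m: δ_0 − R_B·δ_{BB} = 0.01, so R_B = (0.03696 − 0.01)/0.013018 = 2.071 kN.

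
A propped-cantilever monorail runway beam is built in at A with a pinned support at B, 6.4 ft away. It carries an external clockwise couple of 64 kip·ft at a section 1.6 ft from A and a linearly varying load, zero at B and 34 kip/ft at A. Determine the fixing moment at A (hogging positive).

M_A = 114.8 kip·ft

Remove the prop at B; the released (primary) structure is a cantilever built in at A.
Free-end deflection of the primary structure under the applied loading (downward +):
  clockwise couple 64 at a = 1.6: M₀a(2L − a)/(2EI) = 573.4/EI
  triangular load, peak 34 at the fixed end: w₀L⁴/(30EI) = 1901/EI
  δ_0 = 2475/EI
Tip deflection under a unit load at B: L³/(3EI) = 87.38/EI.
The prop prevents deflection at B: R_B = δ_0/δ_{BB} = 2475/87.38 = 28.32 kip.
Moment equilibrium about A: M_A = Σ(load moments about A) − R_B·L = 296.1 − 28.32×6.4 = 114.8 kip·ft.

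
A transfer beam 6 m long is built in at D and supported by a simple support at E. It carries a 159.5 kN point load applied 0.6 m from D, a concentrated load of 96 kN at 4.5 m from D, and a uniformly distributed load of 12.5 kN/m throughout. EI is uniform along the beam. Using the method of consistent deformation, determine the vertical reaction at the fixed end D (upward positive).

Choose R_E as the redundant. The primary structure is the cantilever fixed at D.
Deflection at E on the released cantilever, summing each load's contribution:
  point load 159.5 at a = 0.6: Pa²(3L − a)/(6EI) = 166.5/EI
  point load 96 at a = 4.5: Pa²(3L − a)/(6EI) = 4374/EI
  UDL 12.5: wL⁴/(8EI) = 2025/EI
  δ_0 = 6566/EI
Tip deflection under a unit load at E: L³/(3EI) = 72/EI.
Compatibility at E: δ_0 − R_E·δ_{EE} = 0, so R_E = 6566/72 = 91.19 kN.
Vertical equilibrium: R_D = ΣP − R_E = 330.5 − 91.19 = 239.3 kN.

R_D = 239.3 kN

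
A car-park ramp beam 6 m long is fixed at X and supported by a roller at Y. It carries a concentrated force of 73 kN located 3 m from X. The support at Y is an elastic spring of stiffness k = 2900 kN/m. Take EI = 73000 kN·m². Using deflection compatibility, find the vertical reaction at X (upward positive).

R_X = 56.1 kN

Choose R_Y as the redundant. The primary structure is the cantilever fixed at X.
Free-end deflection of the primary structure under the applied loading (downward +):
  point load 73 at a = 3: Pa²(3L − a)/(6EI) = 1642/EI
Flexibility coefficient — unit upward force at Y: δ_{YY} = L³/(3EI) = 72/EI.
With EI = 73000 kN·m²: δ_0 = 0.0225 m and δ_{YY} = 0.000986 m/kN.
Compatibility — the spring shortens by R_Y/k under the reaction it provides: δ_0 − R_Y·δ_{YY} = R_Y/k. With 1/k = 0.000345 m/kN, R_Y = δ_0 / (δ_{YY} + 1/k) = 0.0225 / (0.000986 + 0.000345) = 16.9 kN.
Vertical equilibrium: R_X = ΣP − R_Y = 73 − 16.9 = 56.1 kN.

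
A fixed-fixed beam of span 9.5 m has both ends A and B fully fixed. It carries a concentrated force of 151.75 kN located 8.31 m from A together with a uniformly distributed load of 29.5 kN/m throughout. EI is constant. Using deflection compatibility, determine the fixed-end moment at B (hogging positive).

Take the two fixed-end moments M_A, M_B as redundants; the released structure is the simple span AB.
On the primary (simply-supported) span, the end slopes from the loading are:
  at A: point load 151.75 at a = 8.31: Pab(L + b)/(6LEI) = 281.4/EI
  at B: point load 151.75 at a = 8.31: Pab(L + a)/(6LEI) = 468.9/EI
  at A: UDL 29.5: wL³/(24EI) = 1054/EI
  at B: UDL 29.5: wL³/(24EI) = 1054/EI
  θ_A0 = 1335/EI,  θ_B0 = 1523/EI
Flexibility coefficients: a unit moment at one end gives L/(3EI) there and L/(6EI) at the far end, so f₁₁ = f₂₂ = 3.167/EI and f₁₂ = f₂₁ = 1.583/EI.
Compatibility — zero rotation at each built-in end:
  3.167 M_A + 1.583 M_B = 1335
  1.583 M_A + 3.167 M_B = 1523
Solving the pair gives M_A = 241.7 kN·m and M_B = 360 kN·m (hogging).

M_B = 360 kN·m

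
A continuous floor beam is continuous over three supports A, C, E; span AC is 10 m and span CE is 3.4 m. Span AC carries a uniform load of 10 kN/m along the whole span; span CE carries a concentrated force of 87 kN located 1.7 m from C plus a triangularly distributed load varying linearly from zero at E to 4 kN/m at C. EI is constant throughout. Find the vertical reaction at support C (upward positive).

R_C = 140.7 kN

Insert a hinge at C; M_C is the redundant, and each span becomes simply supported.
Discontinuity in slope at C on the released structure — sum the simple-span end rotations:
  span AC: UDL 10: wL³/(24EI) = 416.7/EI
  span CE: point load 87 at a = 1.7: Pab(L + b)/(6LEI) = 62.86/EI
  span CE: triangular load, peak 4: w₀L³/(45EI) = 3.494/EI
  relative rotation θ_0 = (416.7 + 66.35)/EI = 483/EI
A unit hogging moment at C produces rotation L₁/(3EI) + L₂/(3EI) = 4.467/EI.
Compatibility: M_C·(L₁+L₂)/(3EI) = θ_0, giving M_C = 108.1 kN·m (hogging).
Span AC, ΣM about A with M_C applied at C: R_C^{AC}·10 = 500 + 108.1, so R_C^{AC} = 60.81 kN and R_A = 100 − 60.81 = 39.19 kN.
Span CE, ΣM about E: R_C^{CE}·3.4 = 163.3 + 108.1, so R_C^{CE} = 79.84 kN and R_E = 93.8 − 79.84 = 13.96 kN.
R_C = 60.81 + 79.84 = 140.7 kN.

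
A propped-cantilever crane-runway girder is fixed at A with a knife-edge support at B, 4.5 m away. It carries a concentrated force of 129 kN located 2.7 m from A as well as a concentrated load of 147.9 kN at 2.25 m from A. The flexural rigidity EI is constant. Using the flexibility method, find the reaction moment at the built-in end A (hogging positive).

Remove the prop at B; the released (primary) structure is a cantilever built in at A.
Primary-structure tip deflection at B by superposition:
  point load 129 at a = 2.7: Pa²(3L − a)/(6EI) = 1693/EI
  point load 147.9 at a = 2.25: Pa²(3L − a)/(6EI) = 1404/EI
  δ_0 = 3097/EI
Tip deflection under a unit load at B: L³/(3EI) = 30.38/EI.
Compatibility at B: δ_0 − R_B·δ_{BB} = 0, so R_B = 3097/30.38 = 101.9 kN.
Moment equilibrium about A: M_A = Σ(load moments about A) − R_B·L = 681.1 − 101.9×4.5 = 222.3 kN·m.

M_A = 222.3 kN·m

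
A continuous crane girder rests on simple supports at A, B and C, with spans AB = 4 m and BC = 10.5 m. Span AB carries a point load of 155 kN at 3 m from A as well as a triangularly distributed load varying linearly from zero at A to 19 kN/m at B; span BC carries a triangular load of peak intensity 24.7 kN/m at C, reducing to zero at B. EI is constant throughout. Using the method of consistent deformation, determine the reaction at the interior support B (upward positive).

Release continuity at B by inserting a hinge; the redundant is the internal moment M_B. The primary structure is two simply-supported spans AB and BC.
Rotations at B on the released spans (each span's end-slope, ×1/EI):
  span AB: point load 155 at a = 3: Pab(L + a)/(6LEI) = 135.6/EI
  span AB: triangular load, peak 19: w₀L³/(45EI) = 27.02/EI
  span BC: triangular load, peak 24.7: 7w₀L³/(360EI) = 556/EI
  relative rotation θ_0 = (162.6 + 556)/EI = 718.6/EI
A unit hogging moment at B produces rotation L₁/(3EI) + L₂/(3EI) = 4.833/EI.
Slope continuity at B: θ_0 = M_B·4.833/EI, so M_B = 718.6/4.833 = 148.7 kN·m (hogging).
Span AB, ΣM about A with M_B applied at B: R_B^{AB}·4 = 566.3 + 148.7, so R_B^{AB} = 178.8 kN and R_A = 193 − 178.8 = 14.25 kN.
Span BC, ΣM about C: R_B^{BC}·10.5 = 453.9 + 148.7, so R_B^{BC} = 57.39 kN and R_C = 129.7 − 57.39 = 72.29 kN.
R_B = 178.8 + 57.39 = 236.1 kN.

R_B = 236.1 kN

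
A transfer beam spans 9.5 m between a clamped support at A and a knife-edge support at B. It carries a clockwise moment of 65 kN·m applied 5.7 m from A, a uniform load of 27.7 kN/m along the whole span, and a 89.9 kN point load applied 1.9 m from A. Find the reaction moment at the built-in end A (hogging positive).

M_A = 418.6 kN·m

Remove the prop at B; the released (primary) structure is a cantilever built in at A.
Downward deflection at the released point B due to the loads:
  clockwise couple 65 at a = 5.7: M₀a(2L − a)/(2EI) = 2464/EI
  UDL 27.7: wL⁴/(8EI) = 28202/EI
  point load 89.9 at a = 1.9: Pa²(3L − a)/(6EI) = 1439/EI
  δ_0 = 32105/EI
Flexibility coefficient — unit upward force at B: δ_{BB} = L³/(3EI) = 285.8/EI.
The prop prevents deflection at B: R_B = δ_0/δ_{BB} = 32105/285.8 = 112.3 kN.
Moment equilibrium about A: M_A = Σ(load moments about A) − R_B·L = 1486 − 112.3×9.5 = 418.6 kN·m.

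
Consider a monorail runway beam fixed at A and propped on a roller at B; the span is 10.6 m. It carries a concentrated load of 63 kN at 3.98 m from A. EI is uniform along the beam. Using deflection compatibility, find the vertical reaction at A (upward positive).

R_A = 51.34 kN

Take the reaction at B as the redundant and release it; the primary structure is a cantilever fixed at A.
Downward deflection at the released point B due to the loads:
  point load 63 at a = 3.98: Pa²(3L − a)/(6EI) = 4627/EI
Tip deflection under a unit load at B: L³/(3EI) = 397/EI.
The prop prevents deflection at B: R_B = δ_0/δ_{BB} = 4627/397 = 11.66 kN.
Vertical equilibrium: R_A = ΣP − R_B = 63 − 11.66 = 51.34 kN.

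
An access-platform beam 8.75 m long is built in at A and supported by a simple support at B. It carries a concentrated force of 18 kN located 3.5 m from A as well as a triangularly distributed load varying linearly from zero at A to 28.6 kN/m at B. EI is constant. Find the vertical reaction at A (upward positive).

R_A = 70.56 kN

Take the reaction at B as the redundant and release it; the primary structure is a cantilever fixed at A.
Deflection at B on the released cantilever, summing each load's contribution:
  point load 18 at a = 3.5: Pa²(3L − a)/(6EI) = 836.1/EI
  triangular load, peak 28.6 at the free end: 11w₀L⁴/(120EI) = 15368/EI
  δ_0 = 16204/EI
Flexibility coefficient — unit upward force at B: δ_{BB} = L³/(3EI) = 223.3/EI.
Compatibility at B: δ_0 − R_B·δ_{BB} = 0, so R_B = 16204/223.3 = 72.56 kN.
Vertical equilibrium: R_A = ΣP − R_B = 143.1 − 72.56 = 70.56 kN.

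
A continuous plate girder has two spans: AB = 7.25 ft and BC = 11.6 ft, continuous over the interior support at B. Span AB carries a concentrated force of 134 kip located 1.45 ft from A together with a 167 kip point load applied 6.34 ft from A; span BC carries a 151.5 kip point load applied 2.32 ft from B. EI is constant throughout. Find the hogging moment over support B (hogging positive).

Take M_B as the redundant. Released structure: two simple spans AB and BC with a hinge at B.
Rotations at B on the released spans (each span's end-slope, ×1/EI):
  span AB: point load 134 at a = 1.45: Pab(L + a)/(6LEI) = 225.4/EI
  span AB: point load 167 at a = 6.34: Pab(L + a)/(6LEI) = 301/EI
  span BC: point load 151.5 at a = 2.32: Pab(L + b)/(6LEI) = 978.5/EI
  relative rotation θ_0 = (526.4 + 978.5)/EI = 1505/EI
A unit hogging moment at B produces rotation L₁/(3EI) + L₂/(3EI) = 6.283/EI.
Slope continuity at B: θ_0 = M_B·6.283/EI, so M_B = 1505/6.283 = 239.5 kip·ft (hogging).

M_B = 239.5 kip·ft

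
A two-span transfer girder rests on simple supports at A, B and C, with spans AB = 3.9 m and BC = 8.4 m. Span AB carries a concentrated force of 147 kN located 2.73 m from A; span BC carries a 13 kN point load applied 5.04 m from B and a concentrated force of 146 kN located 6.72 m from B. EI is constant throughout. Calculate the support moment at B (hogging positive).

Release continuity at B by inserting a hinge; the redundant is the internal moment M_B. The primary structure is two simply-supported spans AB and BC.
Discontinuity in slope at B on the released structure — sum the simple-span end rotations:
  span AB: point load 147 at a = 2.73: Pab(L + a)/(6LEI) = 133/EI
  span BC: point load 13 at a = 5.04: Pab(L + b)/(6LEI) = 51.37/EI
  span BC: point load 146 at a = 6.72: Pab(L + b)/(6LEI) = 329.7/EI
  relative rotation θ_0 = (133 + 381)/EI = 514.1/EI
A unit hogging moment at B produces rotation L₁/(3EI) + L₂/(3EI) = 4.1/EI.
Compatibility: M_B·(L₁+L₂)/(3EI) = θ_0, giving M_B = 125.4 kN·m (hogging).

M_B = 125.4 kN·m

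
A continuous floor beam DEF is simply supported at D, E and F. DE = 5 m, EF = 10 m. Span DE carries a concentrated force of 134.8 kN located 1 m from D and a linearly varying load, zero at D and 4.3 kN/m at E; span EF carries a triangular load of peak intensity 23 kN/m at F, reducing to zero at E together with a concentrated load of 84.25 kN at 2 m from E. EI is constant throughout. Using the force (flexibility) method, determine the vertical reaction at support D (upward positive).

R_D = 72.57 kN

Take M_E as the redundant. Released structure: two simple spans DE and EF with a hinge at E.
End slopes at the hinge E, treating each span as simply supported:
  span DE: point load 134.8 at a = 1: Pab(L + a)/(6LEI) = 107.8/EI
  span DE: triangular load, peak 4.3: w₀L³/(45EI) = 11.94/EI
  span EF: triangular load, peak 23: 7w₀L³/(360EI) = 447.2/EI
  span EF: point load 84.25 at a = 2: Pab(L + b)/(6LEI) = 404.4/EI
  relative rotation θ_0 = (119.8 + 851.6)/EI = 971.4/EI
A unit hogging moment at E produces rotation L₁/(3EI) + L₂/(3EI) = 5/EI.
Slope continuity at E: θ_0 = M_E·5/EI, so M_E = 971.4/5 = 194.3 kN·m (hogging).
Span DE, ΣM about D with M_E applied at E: R_E^{DE}·5 = 170.6 + 194.3, so R_E^{DE} = 72.98 kN and R_D = 145.6 − 72.98 = 72.57 kN.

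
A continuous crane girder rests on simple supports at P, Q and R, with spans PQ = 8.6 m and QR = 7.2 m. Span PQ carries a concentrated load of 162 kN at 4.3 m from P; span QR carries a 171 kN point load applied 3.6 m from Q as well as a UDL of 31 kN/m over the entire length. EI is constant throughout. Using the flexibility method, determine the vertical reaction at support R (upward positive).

R_R = 150 kN

Insert a hinge at Q; M_Q is the redundant, and each span becomes simply supported.
Discontinuity in slope at Q on the released structure — sum the simple-span end rotations:
  span PQ: point load 162 at a = 4.3: Pab(L + a)/(6LEI) = 748.8/EI
  span QR: point load 171 at a = 3.6: Pab(L + b)/(6LEI) = 554/EI
  span QR: UDL 31: wL³/(24EI) = 482.1/EI
  relative rotation θ_0 = (748.8 + 1036)/EI = 1785/EI
A unit hogging moment at Q produces rotation L₁/(3EI) + L₂/(3EI) = 5.267/EI.
Compatibility: M_Q·(L₁+L₂)/(3EI) = θ_0, giving M_Q = 338.9 kN·m (hogging).
Span QR, ΣM about R: R_Q^{QR}·7.2 = 1419 + 338.9, so R_Q^{QR} = 244.2 kN and R_R = 394.2 − 244.2 = 150 kN.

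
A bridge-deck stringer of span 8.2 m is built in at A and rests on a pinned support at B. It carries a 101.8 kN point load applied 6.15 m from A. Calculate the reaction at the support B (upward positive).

R_B = 64.42 kN

Remove the prop at B; the released (primary) structure is a cantilever built in at A.
Primary-structure tip deflection at B by superposition:
  point load 101.8 at a = 6.15: Pa²(3L − a)/(6EI) = 11840/EI
Tip deflection under a unit load at B: L³/(3EI) = 183.8/EI.
Compatibility at B: δ_0 − R_B·δ_{BB} = 0, so R_B = 11840/183.8 = 64.42 kN.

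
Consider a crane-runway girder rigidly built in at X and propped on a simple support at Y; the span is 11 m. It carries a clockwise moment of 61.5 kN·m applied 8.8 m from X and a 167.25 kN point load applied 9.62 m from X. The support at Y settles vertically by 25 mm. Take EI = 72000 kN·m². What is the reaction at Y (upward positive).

Choose R_Y as the redundant. The primary structure is the cantilever fixed at X.
Downward deflection at the released point Y due to the loads:
  clockwise couple 61.5 at a = 8.8: M₀a(2L − a)/(2EI) = 3572/EI
  point load 167.25 at a = 9.62: Pa²(3L − a)/(6EI) = 60313/EI
  δ_0 = 63885/EI
Flexibility coefficient — unit upward force at Y: δ_{YY} = L³/(3EI) = 443.7/EI.
With EI = 72000 kN·m²: δ_0 = 0.88729 m and δ_{YY} = 0.006162 m/kN.
Compatibility — the beam at Y must follow the support down by 0.025 m: δ_0 − R_Y·δ_{YY} = 0.025, so R_Y = (0.88729 − 0.025)/0.006162 = 139.9 kN.

R_Y = 139.9 kN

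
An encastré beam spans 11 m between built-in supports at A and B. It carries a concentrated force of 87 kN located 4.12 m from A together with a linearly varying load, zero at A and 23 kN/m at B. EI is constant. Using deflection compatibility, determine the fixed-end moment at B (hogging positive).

Release both end moments; the primary structure is a simply-supported span AB with redundants M_A and M_B.
On the primary (simply-supported) span, the end slopes from the loading are:
  at A: point load 87 at a = 4.12: Pab(L + b)/(6LEI) = 668.1/EI
  at B: point load 87 at a = 4.12: Pab(L + a)/(6LEI) = 565/EI
  at A: triangular load, peak 23: 7w₀L³/(360EI) = 595.3/EI
  at B: triangular load, peak 23: w₀L³/(45EI) = 680.3/EI
  θ_A0 = 1263/EI,  θ_B0 = 1245/EI
Flexibility coefficients: a unit moment at one end gives L/(3EI) there and L/(6EI) at the far end, so f₁₁ = f₂₂ = 3.667/EI and f₁₂ = f₂₁ = 1.833/EI.
Compatibility — zero rotation at each built-in end:
  3.667 M_A + 1.833 M_B = 1263
  1.833 M_A + 3.667 M_B = 1245
Solving the pair gives M_A = 233 kN·m and M_B = 223.1 kN·m (hogging).

M_B = 223.1 kN·m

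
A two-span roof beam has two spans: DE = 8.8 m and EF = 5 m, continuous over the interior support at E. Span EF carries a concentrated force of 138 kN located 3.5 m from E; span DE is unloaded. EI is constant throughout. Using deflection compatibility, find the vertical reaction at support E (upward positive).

R_E = 52.1 kN

Release continuity at E by inserting a hinge; the redundant is the internal moment M_E. The primary structure is two simply-supported spans DE and EF.
Rotations at E on the released spans (each span's end-slope, ×1/EI):
  span EF: point load 138 at a = 3.5: Pab(L + b)/(6LEI) = 157/EI
  relative rotation θ_0 = (0 + 157)/EI = 157/EI
A unit hogging moment at E produces rotation L₁/(3EI) + L₂/(3EI) = 4.6/EI.
Compatibility: M_E·(L₁+L₂)/(3EI) = θ_0, giving M_E = 34.12 kN·m (hogging).
Span DE, ΣM about D with M_E applied at E: R_E^{DE}·8.8 = 0 + 34.12, so R_E^{DE} = 3.878 kN and R_D = 0 − 3.878 = -3.878 kN.
Span EF, ΣM about F: R_E^{EF}·5 = 207 + 34.12, so R_E^{EF} = 48.23 kN and R_F = 138 − 48.23 = 89.78 kN.
R_E = 3.878 + 48.23 = 52.1 kN.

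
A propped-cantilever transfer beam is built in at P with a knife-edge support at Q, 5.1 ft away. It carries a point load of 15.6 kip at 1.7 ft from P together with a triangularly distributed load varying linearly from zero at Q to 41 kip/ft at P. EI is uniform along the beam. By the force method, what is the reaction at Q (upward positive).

Remove the prop at Q; the released (primary) structure is a cantilever built in at P.
Downward deflection at the released point Q due to the loads:
  point load 15.6 at a = 1.7: Pa²(3L − a)/(6EI) = 102.2/EI
  triangular load, peak 41 at the fixed end: w₀L⁴/(30EI) = 924.6/EI
  δ_0 = 1027/EI
Tip deflection under a unit load at Q: L³/(3EI) = 44.22/EI.
The prop prevents deflection at Q: R_Q = δ_0/δ_{QQ} = 1027/44.22 = 23.22 kip.

R_Q = 23.22 kip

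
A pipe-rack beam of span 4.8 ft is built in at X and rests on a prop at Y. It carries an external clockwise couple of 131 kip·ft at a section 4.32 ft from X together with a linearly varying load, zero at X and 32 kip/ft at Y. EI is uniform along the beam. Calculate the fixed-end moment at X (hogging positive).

Take the reaction at Y as the redundant and release it; the primary structure is a cantilever fixed at X.
Free-end deflection of the primary structure under the applied loading (downward +):
  clockwise couple 131 at a = 4.32: M₀a(2L − a)/(2EI) = 1494/EI
  triangular load, peak 32 at the free end: 11w₀L⁴/(120EI) = 1557/EI
  δ_0 = 3051/EI
Tip deflection under a unit load at Y: L³/(3EI) = 36.86/EI.
Compatibility at Y: δ_0 − R_Y·δ_{YY} = 0, so R_Y = 3051/36.86 = 82.77 kip.
Moment equilibrium about X: M_X = Σ(load moments about X) − R_Y·L = 376.8 − 82.77×4.8 = -20.53 kip·ft.

M_X = -20.53 kip·ft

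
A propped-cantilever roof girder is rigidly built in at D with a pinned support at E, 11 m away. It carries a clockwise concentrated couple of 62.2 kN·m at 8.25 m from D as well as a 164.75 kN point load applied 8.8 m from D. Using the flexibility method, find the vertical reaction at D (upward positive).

R_D = 40.81 kN

Take the reaction at E as the redundant and release it; the primary structure is a cantilever fixed at D.
Deflection at E on the released cantilever, summing each load's contribution:
  clockwise couple 62.2 at a = 8.25: M₀a(2L − a)/(2EI) = 3528/EI
  point load 164.75 at a = 8.8: Pa²(3L − a)/(6EI) = 51458/EI
  δ_0 = 54986/EI
Flexibility coefficient — unit upward force at E: δ_{EE} = L³/(3EI) = 443.7/EI.
Compatibility at E: δ_0 − R_E·δ_{EE} = 0, so R_E = 54986/443.7 = 123.9 kN.
Vertical equilibrium: R_D = ΣP − R_E = 164.8 − 123.9 = 40.81 kN.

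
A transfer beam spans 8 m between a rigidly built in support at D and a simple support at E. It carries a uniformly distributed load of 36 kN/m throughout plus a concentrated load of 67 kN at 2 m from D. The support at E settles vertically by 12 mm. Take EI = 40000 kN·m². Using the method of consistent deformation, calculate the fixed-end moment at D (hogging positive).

Release the roller at E. Primary structure: cantilever fixed at D.
Primary-structure tip deflection at E by superposition:
  UDL 36: wL⁴/(8EI) = 18432/EI
  point load 67 at a = 2: Pa²(3L − a)/(6EI) = 982.7/EI
  δ_0 = 19415/EI
Tip deflection under a unit load at E: L³/(3EI) = 170.7/EI.
With EI = 40000 kN·m²: δ_0 = 0.48537 m and δ_{EE} = 0.004267 m/kN.
Compatibility — the beam at E must follow the support down by 0.012 m: δ_0 − R_E·δ_{EE} = 0.012, so R_E = (0.48537 − 0.012)/0.004267 = 110.9 kN.
Moment equilibrium about D: M_D = Σ(load moments about D) − R_E·L = 1286 − 110.9×8 = 398.4 kN·m.

M_D = 398.4 kN·m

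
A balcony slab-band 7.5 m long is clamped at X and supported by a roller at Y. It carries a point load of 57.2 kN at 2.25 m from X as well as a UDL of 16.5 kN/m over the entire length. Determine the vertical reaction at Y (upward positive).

Take the reaction at Y as the redundant and release it; the primary structure is a cantilever fixed at X.
Deflection at Y on the released cantilever, summing each load's contribution:
  point load 57.2 at a = 2.25: Pa²(3L − a)/(6EI) = 977.3/EI
  UDL 16.5: wL⁴/(8EI) = 6526/EI
  δ_0 = 7503/EI
Tip deflection under a unit load at Y: L³/(3EI) = 140.6/EI.
The prop prevents deflection at Y: R_Y = δ_0/δ_{YY} = 7503/140.6 = 53.36 kN.

R_Y = 53.36 kN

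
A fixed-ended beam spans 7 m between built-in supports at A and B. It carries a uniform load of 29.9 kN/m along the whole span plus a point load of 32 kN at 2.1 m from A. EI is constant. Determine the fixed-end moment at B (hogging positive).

Release both end moments; the primary structure is a simply-supported span AB with redundants M_A and M_B.
Simple-span end rotations at A and B under the given loads:
  at A: UDL 29.9: wL³/(24EI) = 427.3/EI
  at B: UDL 29.9: wL³/(24EI) = 427.3/EI
  at A: point load 32 at a = 2.1: Pab(L + b)/(6LEI) = 93.3/EI
  at B: point load 32 at a = 2.1: Pab(L + a)/(6LEI) = 71.34/EI
  θ_A0 = 520.6/EI,  θ_B0 = 498.7/EI
Flexibility coefficients: a unit moment at one end gives L/(3EI) there and L/(6EI) at the far end, so f₁₁ = f₂₂ = 2.333/EI and f₁₂ = f₂₁ = 1.167/EI.
Compatibility — zero rotation at each built-in end:
  2.333 M_A + 1.167 M_B = 520.6
  1.167 M_A + 2.333 M_B = 498.7
Solving the pair gives M_A = 155 kN·m and M_B = 136.2 kN·m (hogging).

M_B = 136.2 kN·m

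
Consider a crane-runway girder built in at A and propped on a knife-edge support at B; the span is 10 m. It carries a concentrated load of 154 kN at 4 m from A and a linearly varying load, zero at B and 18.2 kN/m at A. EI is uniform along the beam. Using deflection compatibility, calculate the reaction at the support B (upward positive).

R_B = 50.23 kN

Take the reaction at B as the redundant and release it; the primary structure is a cantilever fixed at A.
Free-end deflection of the primary structure under the applied loading (downward +):
  point load 154 at a = 4: Pa²(3L − a)/(6EI) = 10677/EI
  triangular load, peak 18.2 at the fixed end: w₀L⁴/(30EI) = 6067/EI
  δ_0 = 16744/EI
Flexibility coefficient — unit upward force at B: δ_{BB} = L³/(3EI) = 333.3/EI.
The prop prevents deflection at B: R_B = δ_0/δ_{BB} = 16744/333.3 = 50.23 kN.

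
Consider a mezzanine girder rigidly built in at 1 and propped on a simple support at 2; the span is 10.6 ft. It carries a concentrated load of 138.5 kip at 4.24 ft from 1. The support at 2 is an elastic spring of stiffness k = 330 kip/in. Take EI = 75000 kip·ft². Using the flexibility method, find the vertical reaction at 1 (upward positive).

Remove the prop at 2; the released (primary) structure is a cantilever built in at 1.
Downward deflection at the released point 2 due to the loads:
  point load 138.5 at a = 4.24: Pa²(3L − a)/(6EI) = 11437/EI
Flexibility coefficient — unit upward force at 2: δ_{22} = L³/(3EI) = 397/EI.
With EI = 75000 kip·ft²: δ_0 = 0.15249 ft and δ_{22} = 0.005293 ft/kip.
Compatibility — the spring shortens by R_2/k under the reaction it provides: δ_0 − R_2·δ_{22} = R_2/k. With 1/k = 1/(330×12) ft/kip = 0.000253 ft/kip, R_2 = δ_0 / (δ_{22} + 1/k) = 0.15249 / (0.005293 + 0.000253) = 27.5 kip.
Vertical equilibrium: R_1 = ΣP − R_2 = 138.5 − 27.5 = 111 kip.

R_1 = 111 kip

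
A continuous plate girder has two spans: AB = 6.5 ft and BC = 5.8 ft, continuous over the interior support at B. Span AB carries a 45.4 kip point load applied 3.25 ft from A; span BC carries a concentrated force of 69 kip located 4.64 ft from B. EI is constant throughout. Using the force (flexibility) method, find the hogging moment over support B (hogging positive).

Take M_B as the redundant. Released structure: two simple spans AB and BC with a hinge at B.
Discontinuity in slope at B on the released structure — sum the simple-span end rotations:
  span AB: point load 45.4 at a = 3.25: Pab(L + a)/(6LEI) = 119.9/EI
  span BC: point load 69 at a = 4.64: Pab(L + b)/(6LEI) = 74.28/EI
  relative rotation θ_0 = (119.9 + 74.28)/EI = 194.2/EI
A unit hogging moment at B produces rotation L₁/(3EI) + L₂/(3EI) = 4.1/EI.
Compatibility: M_B·(L₁+L₂)/(3EI) = θ_0, giving M_B = 47.36 kip·ft (hogging).

M_B = 47.36 kip·ft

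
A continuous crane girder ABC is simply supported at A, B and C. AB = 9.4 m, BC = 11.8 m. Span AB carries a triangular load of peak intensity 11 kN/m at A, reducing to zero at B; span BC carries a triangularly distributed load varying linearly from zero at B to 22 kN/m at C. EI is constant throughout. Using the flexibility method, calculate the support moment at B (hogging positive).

M_B = 124.6 kN·m

Release continuity at B by inserting a hinge; the redundant is the internal moment M_B. The primary structure is two simply-supported spans AB and BC.
Rotations at B on the released spans (each span's end-slope, ×1/EI):
  span AB: triangular load, peak 11: 7w₀L³/(360EI) = 177.7/EI
  span BC: triangular load, peak 22: 7w₀L³/(360EI) = 702.9/EI
  relative rotation θ_0 = (177.7 + 702.9)/EI = 880.5/EI
A unit hogging moment at B produces rotation L₁/(3EI) + L₂/(3EI) = 7.067/EI.
Compatibility: M_B·(L₁+L₂)/(3EI) = θ_0, giving M_B = 124.6 kN·m (hogging).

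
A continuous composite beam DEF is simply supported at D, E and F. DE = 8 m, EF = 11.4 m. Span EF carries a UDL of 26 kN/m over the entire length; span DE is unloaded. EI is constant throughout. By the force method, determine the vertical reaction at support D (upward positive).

Insert a hinge at E; M_E is the redundant, and each span becomes simply supported.
Discontinuity in slope at E on the released structure — sum the simple-span end rotations:
  span EF: UDL 26: wL³/(24EI) = 1605/EI
  relative rotation θ_0 = (0 + 1605)/EI = 1605/EI
A unit hogging moment at E produces rotation L₁/(3EI) + L₂/(3EI) = 6.467/EI.
Compatibility: M_E·(L₁+L₂)/(3EI) = θ_0, giving M_E = 248.2 kN·m (hogging).
Span DE, ΣM about D with M_E applied at E: R_E^{DE}·8 = 0 + 248.2, so R_E^{DE} = 31.02 kN and R_D = 0 − 31.02 = -31.02 kN.

R_D = -31.02 kN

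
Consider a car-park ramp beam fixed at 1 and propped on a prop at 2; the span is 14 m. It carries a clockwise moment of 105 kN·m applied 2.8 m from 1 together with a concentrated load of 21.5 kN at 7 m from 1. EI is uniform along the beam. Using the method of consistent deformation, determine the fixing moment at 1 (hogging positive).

Release the roller at 2. Primary structure: cantilever fixed at 1.
Primary-structure tip deflection at 2 by superposition:
  clockwise couple 105 at a = 2.8: M₀a(2L − a)/(2EI) = 3704/EI
  point load 21.5 at a = 7: Pa²(3L − a)/(6EI) = 6145/EI
  δ_0 = 9850/EI
Flexibility coefficient — unit upward force at 2: δ_{22} = L³/(3EI) = 914.7/EI.
Compatibility at 2: δ_0 − R_2·δ_{22} = 0, so R_2 = 9850/914.7 = 10.77 kN.
Moment equilibrium about 1: M_1 = Σ(load moments about 1) − R_2·L = 255.5 − 10.77×14 = 104.7 kN·m.

M_1 = 104.7 kN·m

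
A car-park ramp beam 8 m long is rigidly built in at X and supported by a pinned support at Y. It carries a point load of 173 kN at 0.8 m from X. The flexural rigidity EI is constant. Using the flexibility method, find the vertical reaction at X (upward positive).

Choose R_Y as the redundant. The primary structure is the cantilever fixed at X.
Deflection at Y on the released cantilever, summing each load's contribution:
  point load 173 at a = 0.8: Pa²(3L − a)/(6EI) = 428.1/EI
Tip deflection under a unit load at Y: L³/(3EI) = 170.7/EI.
The prop prevents deflection at Y: R_Y = δ_0/δ_{YY} = 428.1/170.7 = 2.509 kN.
Vertical equilibrium: R_X = ΣP − R_Y = 173 − 2.509 = 170.5 kN.

R_X = 170.5 kN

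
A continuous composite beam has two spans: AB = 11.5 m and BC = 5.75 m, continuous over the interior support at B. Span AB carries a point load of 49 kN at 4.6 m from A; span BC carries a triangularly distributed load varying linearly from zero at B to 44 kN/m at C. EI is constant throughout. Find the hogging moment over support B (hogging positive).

M_B = 91.4 kN·m

Take M_B as the redundant. Released structure: two simple spans AB and BC with a hinge at B.
Rotations at B on the released spans (each span's end-slope, ×1/EI):
  span AB: point load 49 at a = 4.6: Pab(L + a)/(6LEI) = 362.9/EI
  span BC: triangular load, peak 44: 7w₀L³/(360EI) = 162.6/EI
  relative rotation θ_0 = (362.9 + 162.6)/EI = 525.5/EI
A unit hogging moment at B produces rotation L₁/(3EI) + L₂/(3EI) = 5.75/EI.
Slope continuity at B: θ_0 = M_B·5.75/EI, so M_B = 525.5/5.75 = 91.4 kN·m (hogging).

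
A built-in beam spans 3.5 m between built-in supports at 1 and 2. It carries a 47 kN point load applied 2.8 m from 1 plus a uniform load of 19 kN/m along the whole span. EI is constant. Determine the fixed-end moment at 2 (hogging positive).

M_2 = 40.45 kN·m

Take the two fixed-end moments M_1, M_2 as redundants; the released structure is the simple span 12.
End rotations of the released simple span under the applied load (×1/EI):
  at 1: point load 47 at a = 2.8: Pab(L + b)/(6LEI) = 18.42/EI
  at 2: point load 47 at a = 2.8: Pab(L + a)/(6LEI) = 27.64/EI
  at 1: UDL 19: wL³/(24EI) = 33.94/EI
  at 2: UDL 19: wL³/(24EI) = 33.94/EI
  θ_10 = 52.37/EI,  θ_20 = 61.58/EI
Flexibility coefficients: a unit moment at one end gives L/(3EI) there and L/(6EI) at the far end, so f₁₁ = f₂₂ = 1.167/EI and f₁₂ = f₂₁ = 0.5833/EI.
Compatibility — zero rotation at each built-in end:
  1.167 M_1 + 0.5833 M_2 = 52.37
  0.5833 M_1 + 1.167 M_2 = 61.58
Solving the pair gives M_1 = 24.66 kN·m and M_2 = 40.45 kN·m (hogging).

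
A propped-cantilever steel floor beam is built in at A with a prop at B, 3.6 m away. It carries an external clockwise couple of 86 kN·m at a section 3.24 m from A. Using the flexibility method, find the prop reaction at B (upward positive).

Take the reaction at B as the redundant and release it; the primary structure is a cantilever fixed at A.
Deflection at B on the released cantilever, summing each load's contribution:
  clockwise couple 86 at a = 3.24: M₀a(2L − a)/(2EI) = 551.7/EI
Tip deflection under a unit load at B: L³/(3EI) = 15.55/EI.
Compatibility at B: δ_0 − R_B·δ_{BB} = 0, so R_B = 551.7/15.55 = 35.48 kN.

R_B = 35.48 kN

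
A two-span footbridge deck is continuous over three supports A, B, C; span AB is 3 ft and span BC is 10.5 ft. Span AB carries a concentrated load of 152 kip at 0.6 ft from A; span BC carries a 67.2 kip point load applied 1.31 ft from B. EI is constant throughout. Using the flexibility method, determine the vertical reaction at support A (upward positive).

Insert a hinge at B; M_B is the redundant, and each span becomes simply supported.
End slopes at the hinge B, treating each span as simply supported:
  span AB: point load 152 at a = 0.6: Pab(L + a)/(6LEI) = 43.78/EI
  span BC: point load 67.2 at a = 1.31: Pab(L + b)/(6LEI) = 252.8/EI
  relative rotation θ_0 = (43.78 + 252.8)/EI = 296.6/EI
A unit hogging moment at B produces rotation L₁/(3EI) + L₂/(3EI) = 4.5/EI.
Slope continuity at B: θ_0 = M_B·4.5/EI, so M_B = 296.6/4.5 = 65.92 kip·ft (hogging).
Span AB, ΣM about A with M_B applied at B: R_B^{AB}·3 = 91.2 + 65.92, so R_B^{AB} = 52.37 kip and R_A = 152 − 52.37 = 99.63 kip.

R_A = 99.63 kip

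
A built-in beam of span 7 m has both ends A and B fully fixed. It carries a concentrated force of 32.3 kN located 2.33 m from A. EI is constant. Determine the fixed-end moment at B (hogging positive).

M_B = 16.71 kN·m

Take the two fixed-end moments M_A, M_B as redundants; the released structure is the simple span AB.
Simple-span end rotations at A and B under the given loads:
  at A: point load 32.3 at a = 2.33: Pab(L + b)/(6LEI) = 97.66/EI
  at B: point load 32.3 at a = 2.33: Pab(L + a)/(6LEI) = 78.07/EI
  θ_A0 = 97.66/EI,  θ_B0 = 78.07/EI
Flexibility coefficients: a unit moment at one end gives L/(3EI) there and L/(6EI) at the far end, so f₁₁ = f₂₂ = 2.333/EI and f₁₂ = f₂₁ = 1.167/EI.
Compatibility — zero rotation at each built-in end:
  2.333 M_A + 1.167 M_B = 97.66
  1.167 M_A + 2.333 M_B = 78.07
Solving the pair gives M_A = 33.5 kN·m and M_B = 16.71 kN·m (hogging).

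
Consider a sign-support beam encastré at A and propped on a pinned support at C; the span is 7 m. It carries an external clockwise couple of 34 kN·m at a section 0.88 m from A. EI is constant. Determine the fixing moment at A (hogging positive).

Take the reaction at C as the redundant and release it; the primary structure is a cantilever fixed at A.
Deflection at C on the released cantilever, summing each load's contribution:
  clockwise couple 34 at a = 0.88: M₀a(2L − a)/(2EI) = 196.3/EI
Flexibility coefficient — unit upward force at C: δ_{CC} = L³/(3EI) = 114.3/EI.
The prop prevents deflection at C: R_C = δ_0/δ_{CC} = 196.3/114.3 = 1.717 kN.
Moment equilibrium about A: M_A = Σ(load moments about A) − R_C·L = 34 − 1.717×7 = 21.98 kN·m.

M_A = 21.98 kN·m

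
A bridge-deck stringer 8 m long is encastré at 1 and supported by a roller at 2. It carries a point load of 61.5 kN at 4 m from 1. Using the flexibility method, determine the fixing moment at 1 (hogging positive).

Take the reaction at 2 as the redundant and release it; the primary structure is a cantilever fixed at 1.
Deflection at 2 on the released cantilever, summing each load's contribution:
  point load 61.5 at a = 4: Pa²(3L − a)/(6EI) = 3280/EI
Tip deflection under a unit load at 2: L³/(3EI) = 170.7/EI.
The prop prevents deflection at 2: R_2 = δ_0/δ_{22} = 3280/170.7 = 19.22 kN.
Moment equilibrium about 1: M_1 = Σ(load moments about 1) − R_2·L = 246 − 19.22×8 = 92.25 kN·m.

M_1 = 92.25 kN·m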